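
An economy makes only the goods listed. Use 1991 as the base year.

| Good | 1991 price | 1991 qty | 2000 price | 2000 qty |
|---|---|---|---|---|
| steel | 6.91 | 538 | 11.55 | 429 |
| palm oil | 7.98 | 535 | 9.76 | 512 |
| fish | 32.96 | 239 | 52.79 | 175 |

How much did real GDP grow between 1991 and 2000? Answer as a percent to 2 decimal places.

Real GDP 1991 = Nominal GDP 1991 = 6.91·538 + 7.98·535 + 32.96·239 = 15864.32.
Real GDP 2000 (at 1991 prices) = 6.91·429 + 7.98·512 + 32.96·175 = 12818.15.
Real growth = 12818.15/15864.32 − 1 = -0.1920.

-19.20%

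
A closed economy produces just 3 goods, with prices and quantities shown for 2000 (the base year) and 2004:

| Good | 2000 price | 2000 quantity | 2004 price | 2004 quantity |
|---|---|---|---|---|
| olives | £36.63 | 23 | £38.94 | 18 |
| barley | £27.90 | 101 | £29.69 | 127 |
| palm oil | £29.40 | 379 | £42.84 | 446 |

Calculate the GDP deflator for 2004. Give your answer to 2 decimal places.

136.17

Nominal GDP 2004 = 38.94·18 + 29.69·127 + 42.84·446 = 23578.19.
Real GDP 2004 (at 2000 prices) = 36.63·18 + 27.90·127 + 29.40·446 = 17315.04.
Deflator = Nominal/Real × 100 = 23578.19/17315.04 × 100 = 136.172.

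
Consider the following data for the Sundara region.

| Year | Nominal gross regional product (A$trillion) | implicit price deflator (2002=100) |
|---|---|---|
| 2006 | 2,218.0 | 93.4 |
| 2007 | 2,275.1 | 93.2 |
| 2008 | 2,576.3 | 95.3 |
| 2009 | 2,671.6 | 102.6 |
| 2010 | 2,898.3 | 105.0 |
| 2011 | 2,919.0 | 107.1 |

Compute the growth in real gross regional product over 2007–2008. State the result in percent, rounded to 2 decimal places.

10.74%

Real gross regional product 2007 = 2275.1/0.932 = 2441.09.
Real gross regional product 2008 = 2576.3/0.953 = 2703.36.
Change = 2703.36/2441.09 − 1 = 0.1074.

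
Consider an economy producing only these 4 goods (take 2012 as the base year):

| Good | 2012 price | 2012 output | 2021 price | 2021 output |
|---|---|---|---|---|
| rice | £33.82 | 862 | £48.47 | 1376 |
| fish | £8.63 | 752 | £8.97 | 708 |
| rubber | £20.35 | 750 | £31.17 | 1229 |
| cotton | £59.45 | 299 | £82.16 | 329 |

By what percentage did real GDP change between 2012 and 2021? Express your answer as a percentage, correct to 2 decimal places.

41.55%

Real GDP 2012 = Nominal GDP 2012 = 33.82·862 + 8.63·752 + 20.35·750 + 59.45·299 = 68680.65.
Real GDP 2021 (at 2012 prices) = 33.82·1376 + 8.63·708 + 20.35·1229 + 59.45·329 = 97215.56.
Real growth = 97215.56/68680.65 − 1 = 0.4155.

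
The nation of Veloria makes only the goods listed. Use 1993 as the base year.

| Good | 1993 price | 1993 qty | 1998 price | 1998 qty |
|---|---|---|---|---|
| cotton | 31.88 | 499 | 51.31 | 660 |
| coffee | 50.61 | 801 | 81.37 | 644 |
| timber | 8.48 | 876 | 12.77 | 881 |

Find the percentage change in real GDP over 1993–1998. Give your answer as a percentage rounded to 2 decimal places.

Real GDP 1993 = Nominal GDP 1993 = 31.88·499 + 50.61·801 + 8.48·876 = 63875.21.
Real GDP 1998 (at 1993 prices) = 31.88·660 + 50.61·644 + 8.48·881 = 61104.52.
Real growth = 61104.52/63875.21 − 1 = -0.0434.

-4.34%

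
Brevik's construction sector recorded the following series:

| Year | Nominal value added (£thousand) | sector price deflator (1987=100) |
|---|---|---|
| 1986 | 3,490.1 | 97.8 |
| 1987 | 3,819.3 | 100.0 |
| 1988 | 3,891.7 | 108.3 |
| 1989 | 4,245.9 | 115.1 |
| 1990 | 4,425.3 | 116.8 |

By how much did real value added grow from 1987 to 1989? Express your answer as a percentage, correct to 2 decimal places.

Real value added 1987 = 3819.3/1.000 = 3819.30.
Real value added 1989 = 4245.9/1.151 = 3688.88.
Change = 3688.88/3819.30 − 1 = -0.0341.

-3.41%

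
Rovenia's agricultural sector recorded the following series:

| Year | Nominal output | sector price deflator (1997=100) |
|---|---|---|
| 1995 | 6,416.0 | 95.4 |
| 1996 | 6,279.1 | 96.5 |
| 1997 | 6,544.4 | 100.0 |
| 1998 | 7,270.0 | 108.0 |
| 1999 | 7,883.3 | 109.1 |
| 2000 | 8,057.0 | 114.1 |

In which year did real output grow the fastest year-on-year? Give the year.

1999

1996: real = 6279.1/0.965 = 6506.84; growth vs 1995 (6725.37) = -3.25%.
1997: real = 6544.4/1.000 = 6544.40; growth vs 1996 (6506.84) = 0.58%.
1998: real = 7270.0/1.080 = 6731.48; growth vs 1997 (6544.40) = 2.86%.
1999: real = 7883.3/1.091 = 7225.76; growth vs 1998 (6731.48) = 7.34%.
2000: real = 8057.0/1.141 = 7061.35; growth vs 1999 (7225.76) = -2.28%.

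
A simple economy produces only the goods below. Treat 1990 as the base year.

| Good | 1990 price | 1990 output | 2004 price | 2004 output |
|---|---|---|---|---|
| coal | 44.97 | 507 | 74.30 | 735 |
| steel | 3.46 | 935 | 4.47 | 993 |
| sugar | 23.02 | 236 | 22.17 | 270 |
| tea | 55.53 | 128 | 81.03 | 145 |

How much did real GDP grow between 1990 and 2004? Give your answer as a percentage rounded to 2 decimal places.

Real GDP 1990 = Nominal GDP 1990 = 44.97·507 + 3.46·935 + 23.02·236 + 55.53·128 = 38575.45.
Real GDP 2004 (at 1990 prices) = 44.97·735 + 3.46·993 + 23.02·270 + 55.53·145 = 50755.98.
Real growth = 50755.98/38575.45 − 1 = 0.3158.

31.58%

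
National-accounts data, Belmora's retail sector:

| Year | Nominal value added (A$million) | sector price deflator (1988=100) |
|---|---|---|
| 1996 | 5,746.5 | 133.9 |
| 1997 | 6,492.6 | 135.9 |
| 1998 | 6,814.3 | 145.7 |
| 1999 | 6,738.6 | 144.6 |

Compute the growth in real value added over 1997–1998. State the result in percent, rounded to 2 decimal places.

-2.10%

Real value added 1997 = 6492.6/1.359 = 4777.48.
Real value added 1998 = 6814.3/1.457 = 4676.94.
Change = 4676.94/4777.48 − 1 = -0.0210.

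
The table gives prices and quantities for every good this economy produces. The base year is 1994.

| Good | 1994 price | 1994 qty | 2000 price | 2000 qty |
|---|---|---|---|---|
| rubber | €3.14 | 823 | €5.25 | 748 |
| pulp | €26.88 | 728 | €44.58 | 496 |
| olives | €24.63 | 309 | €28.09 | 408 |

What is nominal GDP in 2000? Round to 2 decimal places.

€37499.40

Nominal GDP 2000 = Σ (p_2000 × q_2000) = 5.25·748 + 44.58·496 + 28.09·408 = 37499.40.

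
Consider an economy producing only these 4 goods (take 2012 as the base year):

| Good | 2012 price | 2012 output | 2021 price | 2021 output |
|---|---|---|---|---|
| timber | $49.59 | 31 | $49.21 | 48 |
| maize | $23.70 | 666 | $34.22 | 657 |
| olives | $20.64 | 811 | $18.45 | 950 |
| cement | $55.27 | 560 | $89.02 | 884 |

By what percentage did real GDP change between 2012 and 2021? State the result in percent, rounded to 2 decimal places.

32.93%

Real GDP 2012 = Nominal GDP 2012 = 49.59·31 + 23.70·666 + 20.64·811 + 55.27·560 = 65011.73.
Real GDP 2021 (at 2012 prices) = 49.59·48 + 23.70·657 + 20.64·950 + 55.27·884 = 86417.90.
Real growth = 86417.90/65011.73 − 1 = 0.3293.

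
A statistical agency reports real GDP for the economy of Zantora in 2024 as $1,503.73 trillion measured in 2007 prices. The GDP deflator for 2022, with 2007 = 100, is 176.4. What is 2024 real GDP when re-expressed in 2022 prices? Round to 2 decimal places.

$2,652.58 trillion

Real GDP in 2022 prices = Real GDP in 2007 prices × (P_2022/P_2007) = 1503.73 × 1.764 = 2652.58.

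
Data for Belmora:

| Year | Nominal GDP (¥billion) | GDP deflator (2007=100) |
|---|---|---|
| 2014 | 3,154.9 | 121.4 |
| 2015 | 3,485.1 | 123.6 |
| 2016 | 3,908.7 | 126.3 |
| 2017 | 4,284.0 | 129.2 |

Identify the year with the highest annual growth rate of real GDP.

2015: real = 3485.1/1.236 = 2819.66; growth vs 2014 (2598.76) = 8.50%.
2016: real = 3908.7/1.263 = 3094.77; growth vs 2015 (2819.66) = 9.76%.
2017: real = 4284.0/1.292 = 3315.79; growth vs 2016 (3094.77) = 7.14%.

2016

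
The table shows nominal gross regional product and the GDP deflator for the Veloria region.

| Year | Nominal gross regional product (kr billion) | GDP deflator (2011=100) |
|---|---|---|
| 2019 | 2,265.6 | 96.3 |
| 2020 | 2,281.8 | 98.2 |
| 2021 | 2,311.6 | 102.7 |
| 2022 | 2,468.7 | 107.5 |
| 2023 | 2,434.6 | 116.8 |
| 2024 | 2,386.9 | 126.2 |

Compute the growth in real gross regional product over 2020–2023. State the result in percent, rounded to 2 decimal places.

Real gross regional product 2020 = 2281.8/0.982 = 2323.63.
Real gross regional product 2023 = 2434.6/1.168 = 2084.42.
Change = 2084.42/2323.63 − 1 = -0.1029.

-10.29%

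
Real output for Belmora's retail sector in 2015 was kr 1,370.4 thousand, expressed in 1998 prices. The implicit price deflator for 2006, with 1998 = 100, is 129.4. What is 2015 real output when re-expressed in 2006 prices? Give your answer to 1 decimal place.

kr 1,773.3 thousand

Real output in 2006 prices = Real output in 1998 prices × (P_2006/P_1998) = 1370.4 × 1.294 = 1773.30.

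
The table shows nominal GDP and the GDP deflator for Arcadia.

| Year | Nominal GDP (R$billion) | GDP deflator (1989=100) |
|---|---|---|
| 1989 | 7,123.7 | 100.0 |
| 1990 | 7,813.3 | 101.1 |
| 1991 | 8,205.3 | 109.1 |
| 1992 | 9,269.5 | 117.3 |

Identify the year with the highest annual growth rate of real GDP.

1990

1990: real = 7813.3/1.011 = 7728.29; growth vs 1989 (7123.70) = 8.49%.
1991: real = 8205.3/1.091 = 7520.90; growth vs 1990 (7728.29) = -2.68%.
1992: real = 9269.5/1.173 = 7902.39; growth vs 1991 (7520.90) = 5.07%.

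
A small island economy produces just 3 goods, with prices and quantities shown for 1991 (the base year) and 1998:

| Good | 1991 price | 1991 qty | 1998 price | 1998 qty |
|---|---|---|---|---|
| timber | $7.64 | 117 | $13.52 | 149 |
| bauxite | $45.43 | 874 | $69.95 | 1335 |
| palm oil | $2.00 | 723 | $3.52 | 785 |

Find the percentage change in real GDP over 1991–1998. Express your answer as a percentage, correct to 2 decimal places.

50.69%

Real GDP 1991 = Nominal GDP 1991 = 7.64·117 + 45.43·874 + 2.00·723 = 42045.70.
Real GDP 1998 (at 1991 prices) = 7.64·149 + 45.43·1335 + 2.00·785 = 63357.41.
Real growth = 63357.41/42045.70 − 1 = 0.5069.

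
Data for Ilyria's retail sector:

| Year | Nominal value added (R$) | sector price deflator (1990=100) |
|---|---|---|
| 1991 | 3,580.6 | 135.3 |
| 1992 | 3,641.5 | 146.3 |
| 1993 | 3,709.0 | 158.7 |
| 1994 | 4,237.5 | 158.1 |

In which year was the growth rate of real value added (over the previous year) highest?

1992: real = 3641.5/1.463 = 2489.06; growth vs 1991 (2646.42) = -5.95%.
1993: real = 3709.0/1.587 = 2337.11; growth vs 1992 (2489.06) = -6.10%.
1994: real = 4237.5/1.581 = 2680.27; growth vs 1993 (2337.11) = 14.68%.

1994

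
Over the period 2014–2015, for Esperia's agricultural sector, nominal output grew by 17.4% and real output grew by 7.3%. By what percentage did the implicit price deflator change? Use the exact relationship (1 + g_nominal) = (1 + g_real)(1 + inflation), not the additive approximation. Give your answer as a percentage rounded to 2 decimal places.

9.41%

(1 + g_nom) = (1 + g_real)(1 + π), so π = 1.1740 / 1.0730 − 1 = 0.09413.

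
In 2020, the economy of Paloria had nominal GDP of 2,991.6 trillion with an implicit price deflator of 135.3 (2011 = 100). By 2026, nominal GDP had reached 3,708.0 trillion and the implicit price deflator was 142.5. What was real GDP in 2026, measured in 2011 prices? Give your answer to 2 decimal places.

Real GDP = Nominal / (implicit price deflator/100) = 3708.0 / 1.425 = 2602.11.

2,602.11 trillion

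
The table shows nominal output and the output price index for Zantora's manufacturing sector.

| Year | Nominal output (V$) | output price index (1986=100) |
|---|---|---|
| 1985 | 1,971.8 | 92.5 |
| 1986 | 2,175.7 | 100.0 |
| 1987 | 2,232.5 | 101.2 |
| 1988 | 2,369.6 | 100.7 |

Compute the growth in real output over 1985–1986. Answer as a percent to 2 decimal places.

Real output 1985 = 1971.8/0.925 = 2131.68.
Real output 1986 = 2175.7/1.000 = 2175.70.
Change = 2175.70/2131.68 − 1 = 0.0207.

2.07%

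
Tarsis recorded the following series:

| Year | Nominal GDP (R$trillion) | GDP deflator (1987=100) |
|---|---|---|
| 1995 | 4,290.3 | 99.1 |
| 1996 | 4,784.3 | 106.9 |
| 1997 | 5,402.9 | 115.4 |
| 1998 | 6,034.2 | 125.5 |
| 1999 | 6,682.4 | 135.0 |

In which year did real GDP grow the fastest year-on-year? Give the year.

1996: real = 4784.3/1.069 = 4475.49; growth vs 1995 (4329.26) = 3.38%.
1997: real = 5402.9/1.154 = 4681.89; growth vs 1996 (4475.49) = 4.61%.
1998: real = 6034.2/1.255 = 4808.13; growth vs 1997 (4681.89) = 2.70%.
1999: real = 6682.4/1.350 = 4949.93; growth vs 1998 (4808.13) = 2.95%.

1997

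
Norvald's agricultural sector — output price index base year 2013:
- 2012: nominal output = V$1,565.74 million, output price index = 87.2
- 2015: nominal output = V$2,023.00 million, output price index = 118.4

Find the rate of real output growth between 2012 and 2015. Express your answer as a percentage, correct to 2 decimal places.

-4.84%

Deflate each year: 2012 → 1565.74/0.872 = 1795.57; 2015 → 2023.00/1.184 = 1708.61.
So real output changed by 1708.61/1795.57 − 1 = -0.0484, i.e. -4.84%.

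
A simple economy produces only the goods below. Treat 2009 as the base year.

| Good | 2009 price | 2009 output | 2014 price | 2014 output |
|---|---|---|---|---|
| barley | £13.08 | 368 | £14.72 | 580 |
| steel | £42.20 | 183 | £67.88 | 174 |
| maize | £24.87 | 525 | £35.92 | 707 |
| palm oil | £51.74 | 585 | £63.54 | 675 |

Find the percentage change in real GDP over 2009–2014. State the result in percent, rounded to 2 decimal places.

20.72%

Real GDP 2009 = Nominal GDP 2009 = 13.08·368 + 42.20·183 + 24.87·525 + 51.74·585 = 55860.69.
Real GDP 2014 (at 2009 prices) = 13.08·580 + 42.20·174 + 24.87·707 + 51.74·675 = 67436.79.
Real growth = 67436.79/55860.69 − 1 = 0.2072.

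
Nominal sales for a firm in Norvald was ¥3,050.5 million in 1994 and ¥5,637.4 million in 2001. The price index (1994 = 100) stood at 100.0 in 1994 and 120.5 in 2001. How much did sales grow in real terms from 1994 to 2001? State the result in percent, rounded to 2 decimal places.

Real sales 1994 = 3050.5 / 1.000 = 3050.50.
Real sales 2001 = 5637.4 / 1.205 = 4678.34.
Real growth = 4678.34 / 3050.50 − 1 = 0.5336.

53.36%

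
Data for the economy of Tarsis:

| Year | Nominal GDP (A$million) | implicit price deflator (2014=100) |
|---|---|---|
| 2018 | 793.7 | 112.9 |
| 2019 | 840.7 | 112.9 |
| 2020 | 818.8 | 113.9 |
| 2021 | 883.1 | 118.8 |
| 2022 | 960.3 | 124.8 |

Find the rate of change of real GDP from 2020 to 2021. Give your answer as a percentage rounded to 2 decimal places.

3.40%

Real GDP 2020 = 818.8/1.139 = 718.88.
Real GDP 2021 = 883.1/1.188 = 743.35.
Change = 743.35/718.88 − 1 = 0.0340.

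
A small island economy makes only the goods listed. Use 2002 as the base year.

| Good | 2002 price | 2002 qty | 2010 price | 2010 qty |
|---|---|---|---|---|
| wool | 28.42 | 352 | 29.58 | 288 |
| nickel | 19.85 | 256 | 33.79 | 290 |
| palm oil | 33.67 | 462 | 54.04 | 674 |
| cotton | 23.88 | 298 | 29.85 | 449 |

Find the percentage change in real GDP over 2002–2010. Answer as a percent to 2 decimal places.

Real GDP 2002 = Nominal GDP 2002 = 28.42·352 + 19.85·256 + 33.67·462 + 23.88·298 = 37757.22.
Real GDP 2010 (at 2002 prices) = 28.42·288 + 19.85·290 + 33.67·674 + 23.88·449 = 47357.16.
Real growth = 47357.16/37757.22 − 1 = 0.2543.

25.43%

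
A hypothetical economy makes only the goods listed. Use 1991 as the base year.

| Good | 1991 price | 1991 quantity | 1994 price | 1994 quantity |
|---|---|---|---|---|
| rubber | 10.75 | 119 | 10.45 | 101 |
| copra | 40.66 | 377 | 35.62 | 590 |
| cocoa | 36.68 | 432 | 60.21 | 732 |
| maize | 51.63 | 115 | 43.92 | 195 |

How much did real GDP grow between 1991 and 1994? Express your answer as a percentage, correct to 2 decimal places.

61.48%

Real GDP 1991 = Nominal GDP 1991 = 10.75·119 + 40.66·377 + 36.68·432 + 51.63·115 = 38391.28.
Real GDP 1994 (at 1991 prices) = 10.75·101 + 40.66·590 + 36.68·732 + 51.63·195 = 61992.76.
Real growth = 61992.76/38391.28 − 1 = 0.6148.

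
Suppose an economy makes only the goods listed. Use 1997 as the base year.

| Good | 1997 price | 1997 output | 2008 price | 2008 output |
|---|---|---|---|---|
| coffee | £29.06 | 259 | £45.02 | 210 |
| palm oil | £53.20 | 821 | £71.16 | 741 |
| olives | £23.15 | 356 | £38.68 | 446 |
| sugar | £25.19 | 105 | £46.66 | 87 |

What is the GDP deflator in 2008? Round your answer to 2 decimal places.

Nominal GDP 2008 = 45.02·210 + 71.16·741 + 38.68·446 + 46.66·87 = 83494.46.
Real GDP 2008 (at 1997 prices) = 29.06·210 + 53.20·741 + 23.15·446 + 25.19·87 = 58040.23.
Deflator = Nominal/Real × 100 = 83494.46/58040.23 × 100 = 143.856.

143.86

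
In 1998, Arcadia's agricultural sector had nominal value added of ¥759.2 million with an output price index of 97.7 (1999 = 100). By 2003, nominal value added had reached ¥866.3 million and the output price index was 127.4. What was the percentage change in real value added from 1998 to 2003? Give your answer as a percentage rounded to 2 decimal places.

-12.49%

Real value added 1998 = 759.2 / 0.977 = 777.07.
Real value added 2003 = 866.3 / 1.274 = 679.98.
Real growth = 679.98 / 777.07 − 1 = -0.1249.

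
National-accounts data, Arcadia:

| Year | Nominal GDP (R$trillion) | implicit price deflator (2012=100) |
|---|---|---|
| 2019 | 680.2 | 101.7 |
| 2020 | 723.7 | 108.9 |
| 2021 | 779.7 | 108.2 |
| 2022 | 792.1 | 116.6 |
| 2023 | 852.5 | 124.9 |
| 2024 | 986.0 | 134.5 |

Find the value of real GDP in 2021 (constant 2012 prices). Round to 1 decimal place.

Real GDP 2021 = 779.7 / 1.082 = 720.61.

R$720.6 trillion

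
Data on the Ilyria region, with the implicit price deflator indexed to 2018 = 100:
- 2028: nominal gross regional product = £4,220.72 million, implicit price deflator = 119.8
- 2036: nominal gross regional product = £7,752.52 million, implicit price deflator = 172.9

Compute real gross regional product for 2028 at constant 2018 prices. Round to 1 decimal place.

Real gross regional product = Nominal / (implicit price deflator/100) = 4220.72 / 1.198 = 3523.14.

£3,523.1 million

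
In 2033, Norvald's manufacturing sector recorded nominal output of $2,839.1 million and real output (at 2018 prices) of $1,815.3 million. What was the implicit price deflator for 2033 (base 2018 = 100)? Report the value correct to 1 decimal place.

implicit price deflator = (Nominal / Real) × 100 = 2839.1 / 1815.3 × 100 = 156.40.

156.4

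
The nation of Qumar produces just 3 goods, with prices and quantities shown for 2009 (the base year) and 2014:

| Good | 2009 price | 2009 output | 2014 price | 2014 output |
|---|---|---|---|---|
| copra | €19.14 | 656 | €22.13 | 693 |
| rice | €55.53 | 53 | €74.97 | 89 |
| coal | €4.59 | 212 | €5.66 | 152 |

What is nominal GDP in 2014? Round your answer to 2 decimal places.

Nominal GDP 2014 = Σ (p_2014 × q_2014) = 22.13·693 + 74.97·89 + 5.66·152 = 22868.74.

€22868.74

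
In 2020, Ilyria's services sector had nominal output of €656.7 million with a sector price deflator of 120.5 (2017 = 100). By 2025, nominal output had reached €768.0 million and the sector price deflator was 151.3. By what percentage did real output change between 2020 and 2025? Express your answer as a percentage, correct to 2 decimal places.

-6.86%

Deflate each year: 2020 → 656.7/1.205 = 544.98; 2025 → 768.0/1.513 = 507.60.
So real output changed by 507.60/544.98 − 1 = -0.0686, i.e. -6.86%.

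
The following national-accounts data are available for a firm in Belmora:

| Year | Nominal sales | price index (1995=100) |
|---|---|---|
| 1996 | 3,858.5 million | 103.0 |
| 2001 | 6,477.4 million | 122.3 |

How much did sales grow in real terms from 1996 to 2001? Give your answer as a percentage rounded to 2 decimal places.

41.38%

Deflate each year: 1996 → 3858.5/1.030 = 3746.12; 2001 → 6477.4/1.223 = 5296.32.
So real sales changed by 5296.32/3746.12 − 1 = 0.4138, i.e. 41.38%.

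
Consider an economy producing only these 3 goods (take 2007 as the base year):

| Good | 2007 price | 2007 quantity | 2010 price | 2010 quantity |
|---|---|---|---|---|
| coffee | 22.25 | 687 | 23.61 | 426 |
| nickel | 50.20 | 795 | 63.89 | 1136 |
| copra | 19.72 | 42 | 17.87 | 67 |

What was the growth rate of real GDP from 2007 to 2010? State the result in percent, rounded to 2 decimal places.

21.07%

Real GDP 2007 = Nominal GDP 2007 = 22.25·687 + 50.20·795 + 19.72·42 = 56022.99.
Real GDP 2010 (at 2007 prices) = 22.25·426 + 50.20·1136 + 19.72·67 = 67826.94.
Real growth = 67826.94/56022.99 − 1 = 0.2107.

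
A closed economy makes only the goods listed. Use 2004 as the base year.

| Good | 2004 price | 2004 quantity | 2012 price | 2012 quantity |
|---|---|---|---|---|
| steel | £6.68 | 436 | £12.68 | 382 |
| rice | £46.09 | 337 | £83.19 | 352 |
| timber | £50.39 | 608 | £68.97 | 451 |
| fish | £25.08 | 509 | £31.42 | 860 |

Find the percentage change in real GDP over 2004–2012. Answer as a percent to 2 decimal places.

Real GDP 2004 = Nominal GDP 2004 = 6.68·436 + 46.09·337 + 50.39·608 + 25.08·509 = 61847.65.
Real GDP 2012 (at 2004 prices) = 6.68·382 + 46.09·352 + 50.39·451 + 25.08·860 = 63070.13.
Real growth = 63070.13/61847.65 − 1 = 0.0198.

1.98%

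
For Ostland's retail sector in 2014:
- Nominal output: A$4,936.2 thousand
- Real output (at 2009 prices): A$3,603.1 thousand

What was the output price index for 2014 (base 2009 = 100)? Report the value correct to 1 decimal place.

output price index = (Nominal / Real) × 100 = 4936.2 / 3603.1 × 100 = 137.00.

137.0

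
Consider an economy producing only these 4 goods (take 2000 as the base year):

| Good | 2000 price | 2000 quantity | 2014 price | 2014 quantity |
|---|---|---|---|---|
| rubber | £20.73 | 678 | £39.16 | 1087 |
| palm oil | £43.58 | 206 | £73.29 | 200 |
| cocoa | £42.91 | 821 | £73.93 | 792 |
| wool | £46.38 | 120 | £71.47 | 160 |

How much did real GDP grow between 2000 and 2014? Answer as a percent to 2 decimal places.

13.83%

Real GDP 2000 = Nominal GDP 2000 = 20.73·678 + 43.58·206 + 42.91·821 + 46.38·120 = 63827.13.
Real GDP 2014 (at 2000 prices) = 20.73·1087 + 43.58·200 + 42.91·792 + 46.38·160 = 72655.03.
Real growth = 72655.03/63827.13 − 1 = 0.1383.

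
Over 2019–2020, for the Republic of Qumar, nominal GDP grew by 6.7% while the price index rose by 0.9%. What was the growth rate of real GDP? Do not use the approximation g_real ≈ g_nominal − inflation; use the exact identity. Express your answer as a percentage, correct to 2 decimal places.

5.75%

(1 + g_nom) = (1 + g_real)(1 + π), so g_real = 1.0670 / 1.0090 − 1 = 0.05748.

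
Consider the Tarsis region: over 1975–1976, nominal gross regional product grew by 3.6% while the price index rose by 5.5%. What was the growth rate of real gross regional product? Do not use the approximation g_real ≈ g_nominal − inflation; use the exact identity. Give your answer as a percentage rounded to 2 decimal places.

-1.80%

(1 + g_nom) = (1 + g_real)(1 + π), so g_real = 1.0360 / 1.0550 − 1 = -0.01801.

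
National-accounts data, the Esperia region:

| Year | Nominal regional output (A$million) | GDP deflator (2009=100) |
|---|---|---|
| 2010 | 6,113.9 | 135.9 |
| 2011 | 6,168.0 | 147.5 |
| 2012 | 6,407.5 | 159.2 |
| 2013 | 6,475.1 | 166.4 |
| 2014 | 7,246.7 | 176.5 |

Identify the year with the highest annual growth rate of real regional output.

2014

2011: real = 6168.0/1.475 = 4181.69; growth vs 2010 (4498.82) = -7.05%.
2012: real = 6407.5/1.592 = 4024.81; growth vs 2011 (4181.69) = -3.75%.
2013: real = 6475.1/1.664 = 3891.29; growth vs 2012 (4024.81) = -3.32%.
2014: real = 7246.7/1.765 = 4105.78; growth vs 2013 (3891.29) = 5.51%.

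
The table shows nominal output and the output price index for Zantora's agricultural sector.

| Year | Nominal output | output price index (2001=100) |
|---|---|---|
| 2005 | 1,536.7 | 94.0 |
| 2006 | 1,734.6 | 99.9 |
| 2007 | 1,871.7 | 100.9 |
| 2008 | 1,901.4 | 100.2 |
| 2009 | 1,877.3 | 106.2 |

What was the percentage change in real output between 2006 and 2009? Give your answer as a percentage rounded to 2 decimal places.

Real output 2006 = 1734.6/0.999 = 1736.34.
Real output 2009 = 1877.3/1.062 = 1767.70.
Change = 1767.70/1736.34 − 1 = 0.0181.

1.81%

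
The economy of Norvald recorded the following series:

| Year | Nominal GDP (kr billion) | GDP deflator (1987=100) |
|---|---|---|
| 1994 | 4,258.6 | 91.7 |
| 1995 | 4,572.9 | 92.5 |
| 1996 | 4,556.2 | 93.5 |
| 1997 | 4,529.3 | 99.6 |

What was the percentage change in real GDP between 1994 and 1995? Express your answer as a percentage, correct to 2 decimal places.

6.45%

Real GDP 1994 = 4258.6/0.917 = 4644.06.
Real GDP 1995 = 4572.9/0.925 = 4943.68.
Change = 4943.68/4644.06 − 1 = 0.0645.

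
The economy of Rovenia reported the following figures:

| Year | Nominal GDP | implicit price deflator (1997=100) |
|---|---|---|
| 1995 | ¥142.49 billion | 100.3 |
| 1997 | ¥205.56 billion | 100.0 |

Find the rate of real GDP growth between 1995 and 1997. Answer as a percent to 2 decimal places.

Real GDP 1995 = 142.49 / 1.003 = 142.06.
Real GDP 1997 = 205.56 / 1.000 = 205.56.
Real growth = 205.56 / 142.06 − 1 = 0.4470.

44.70%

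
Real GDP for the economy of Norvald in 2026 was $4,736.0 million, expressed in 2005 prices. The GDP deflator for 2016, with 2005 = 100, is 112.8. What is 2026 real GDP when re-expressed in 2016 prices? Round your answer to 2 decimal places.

$5,342.21 million

Real GDP in 2016 prices = Real GDP in 2005 prices × (P_2016/P_2005) = 4736.0 × 1.128 = 5342.21.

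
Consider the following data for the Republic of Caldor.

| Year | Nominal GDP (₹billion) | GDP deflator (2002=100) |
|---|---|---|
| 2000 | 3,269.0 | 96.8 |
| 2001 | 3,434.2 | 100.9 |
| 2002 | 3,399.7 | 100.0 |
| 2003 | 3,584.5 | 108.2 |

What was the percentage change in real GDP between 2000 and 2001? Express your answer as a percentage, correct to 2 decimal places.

Real GDP 2000 = 3269.0/0.968 = 3377.07.
Real GDP 2001 = 3434.2/1.009 = 3403.57.
Change = 3403.57/3377.07 − 1 = 0.0078.

0.78%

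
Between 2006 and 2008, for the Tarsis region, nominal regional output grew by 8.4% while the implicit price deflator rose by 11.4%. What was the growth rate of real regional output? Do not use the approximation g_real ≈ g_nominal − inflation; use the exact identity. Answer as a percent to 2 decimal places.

(1 + g_nom) = (1 + g_real)(1 + π), so g_real = 1.0840 / 1.1140 − 1 = -0.02693.

-2.69%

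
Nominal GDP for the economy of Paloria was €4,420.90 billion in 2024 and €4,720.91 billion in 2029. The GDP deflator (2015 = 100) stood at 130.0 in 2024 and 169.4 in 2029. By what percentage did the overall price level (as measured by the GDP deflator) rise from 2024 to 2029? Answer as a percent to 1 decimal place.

30.3%

Price-level change = 169.4 / 130.0 − 1 = 0.3031.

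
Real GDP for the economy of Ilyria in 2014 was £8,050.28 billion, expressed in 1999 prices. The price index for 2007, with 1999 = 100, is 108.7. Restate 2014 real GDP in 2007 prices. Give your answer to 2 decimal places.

Real GDP in 2007 prices = Real GDP in 1999 prices × (P_2007/P_1999) = 8050.28 × 1.087 = 8750.65.

£8,750.65 billion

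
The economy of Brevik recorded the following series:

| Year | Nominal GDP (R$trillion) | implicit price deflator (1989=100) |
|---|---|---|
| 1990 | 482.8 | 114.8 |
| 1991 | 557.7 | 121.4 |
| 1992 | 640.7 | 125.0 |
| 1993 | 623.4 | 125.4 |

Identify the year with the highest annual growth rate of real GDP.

1992

1991: real = 557.7/1.214 = 459.39; growth vs 1990 (420.56) = 9.23%.
1992: real = 640.7/1.250 = 512.56; growth vs 1991 (459.39) = 11.57%.
1993: real = 623.4/1.254 = 497.13; growth vs 1992 (512.56) = -3.01%.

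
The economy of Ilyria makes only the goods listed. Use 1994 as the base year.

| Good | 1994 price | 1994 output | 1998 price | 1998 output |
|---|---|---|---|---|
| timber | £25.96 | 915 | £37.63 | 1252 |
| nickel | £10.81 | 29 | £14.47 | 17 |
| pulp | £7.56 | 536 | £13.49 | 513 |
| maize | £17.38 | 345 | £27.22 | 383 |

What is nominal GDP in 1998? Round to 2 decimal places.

Nominal GDP 1998 = Σ (p_1998 × q_1998) = 37.63·1252 + 14.47·17 + 13.49·513 + 27.22·383 = 64704.38.

£64704.38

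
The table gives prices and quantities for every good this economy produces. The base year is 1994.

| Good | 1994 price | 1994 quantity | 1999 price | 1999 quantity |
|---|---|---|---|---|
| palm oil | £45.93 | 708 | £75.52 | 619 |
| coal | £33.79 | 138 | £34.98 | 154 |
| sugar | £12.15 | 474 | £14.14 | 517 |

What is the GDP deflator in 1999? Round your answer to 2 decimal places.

Nominal GDP 1999 = 75.52·619 + 34.98·154 + 14.14·517 = 59444.18.
Real GDP 1999 (at 1994 prices) = 45.93·619 + 33.79·154 + 12.15·517 = 39915.88.
Deflator = Nominal/Real × 100 = 59444.18/39915.88 × 100 = 148.924.

148.92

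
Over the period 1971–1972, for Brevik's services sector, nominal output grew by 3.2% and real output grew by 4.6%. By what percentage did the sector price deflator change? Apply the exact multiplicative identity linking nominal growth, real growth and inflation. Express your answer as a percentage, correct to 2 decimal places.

-1.34%

(1 + g_nom) = (1 + g_real)(1 + π), so π = 1.0320 / 1.0460 − 1 = -0.01338.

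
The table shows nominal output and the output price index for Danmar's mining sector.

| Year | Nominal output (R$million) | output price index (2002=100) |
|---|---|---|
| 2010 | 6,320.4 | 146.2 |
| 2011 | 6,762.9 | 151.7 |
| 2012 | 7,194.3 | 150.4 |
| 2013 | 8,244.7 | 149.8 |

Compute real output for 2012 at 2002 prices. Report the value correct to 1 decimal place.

Real output 2012 = 7194.3 / 1.504 = 4783.44.

R$4,783.4 million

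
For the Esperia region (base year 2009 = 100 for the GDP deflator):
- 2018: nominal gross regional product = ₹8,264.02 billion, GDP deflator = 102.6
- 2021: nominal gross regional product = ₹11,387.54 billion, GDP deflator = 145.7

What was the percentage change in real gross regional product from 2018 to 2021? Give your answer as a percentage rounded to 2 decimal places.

Deflate each year: 2018 → 8264.02/1.026 = 8054.60; 2021 → 11387.54/1.457 = 7815.74.
So real gross regional product changed by 7815.74/8054.60 − 1 = -0.0297, i.e. -2.97%.

-2.97%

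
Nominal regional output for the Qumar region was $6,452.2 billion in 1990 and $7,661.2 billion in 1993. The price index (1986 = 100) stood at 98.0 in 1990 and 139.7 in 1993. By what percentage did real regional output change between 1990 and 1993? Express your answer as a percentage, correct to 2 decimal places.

-16.71%

Real regional output 1990 = 6452.2 / 0.980 = 6583.88.
Real regional output 1993 = 7661.2 / 1.397 = 5484.04.
Real growth = 5484.04 / 6583.88 − 1 = -0.1671.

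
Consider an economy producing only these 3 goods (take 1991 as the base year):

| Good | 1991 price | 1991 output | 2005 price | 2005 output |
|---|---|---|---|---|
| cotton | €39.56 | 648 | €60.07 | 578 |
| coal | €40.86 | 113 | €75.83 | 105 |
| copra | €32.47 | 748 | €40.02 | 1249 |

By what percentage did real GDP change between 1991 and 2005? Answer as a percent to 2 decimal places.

Real GDP 1991 = Nominal GDP 1991 = 39.56·648 + 40.86·113 + 32.47·748 = 54539.62.
Real GDP 2005 (at 1991 prices) = 39.56·578 + 40.86·105 + 32.47·1249 = 67711.01.
Real growth = 67711.01/54539.62 − 1 = 0.2415.

24.15%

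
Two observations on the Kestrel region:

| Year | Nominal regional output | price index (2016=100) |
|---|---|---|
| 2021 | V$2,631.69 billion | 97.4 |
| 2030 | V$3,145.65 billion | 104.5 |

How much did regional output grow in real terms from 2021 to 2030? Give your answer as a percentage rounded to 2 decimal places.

Deflate each year: 2021 → 2631.69/0.974 = 2701.94; 2030 → 3145.65/1.045 = 3010.19.
So real regional output changed by 3010.19/2701.94 − 1 = 0.1141, i.e. 11.41%.

11.41%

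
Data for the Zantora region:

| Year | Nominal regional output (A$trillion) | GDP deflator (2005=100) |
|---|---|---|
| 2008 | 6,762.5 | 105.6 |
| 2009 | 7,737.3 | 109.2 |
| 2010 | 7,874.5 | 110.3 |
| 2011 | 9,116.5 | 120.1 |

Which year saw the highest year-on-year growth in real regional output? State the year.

2009: real = 7737.3/1.092 = 7085.44; growth vs 2008 (6403.88) = 10.64%.
2010: real = 7874.5/1.103 = 7139.17; growth vs 2009 (7085.44) = 0.76%.
2011: real = 9116.5/1.201 = 7590.76; growth vs 2010 (7139.17) = 6.33%.

2009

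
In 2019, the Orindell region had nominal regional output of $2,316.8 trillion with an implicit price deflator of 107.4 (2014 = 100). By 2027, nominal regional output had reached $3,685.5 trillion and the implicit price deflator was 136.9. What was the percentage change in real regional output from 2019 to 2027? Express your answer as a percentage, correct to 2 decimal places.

24.80%

Real regional output 2019 = 2316.8 / 1.074 = 2157.17.
Real regional output 2027 = 3685.5 / 1.369 = 2692.11.
Real growth = 2692.11 / 2157.17 − 1 = 0.2480.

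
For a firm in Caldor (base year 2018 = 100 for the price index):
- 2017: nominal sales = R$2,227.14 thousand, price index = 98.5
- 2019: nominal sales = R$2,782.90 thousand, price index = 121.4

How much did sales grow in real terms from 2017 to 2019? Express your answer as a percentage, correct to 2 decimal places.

1.38%

Deflate each year: 2017 → 2227.14/0.985 = 2261.06; 2019 → 2782.90/1.214 = 2292.34.
So real sales changed by 2292.34/2261.06 − 1 = 0.0138, i.e. 1.38%.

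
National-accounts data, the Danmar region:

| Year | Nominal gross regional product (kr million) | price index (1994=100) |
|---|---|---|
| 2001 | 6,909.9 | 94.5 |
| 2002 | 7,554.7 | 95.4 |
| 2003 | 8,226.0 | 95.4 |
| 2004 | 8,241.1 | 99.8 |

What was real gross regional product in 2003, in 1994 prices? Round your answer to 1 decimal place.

kr 8,622.6 million

Real gross regional product 2003 = 8226.0 / 0.954 = 8622.64.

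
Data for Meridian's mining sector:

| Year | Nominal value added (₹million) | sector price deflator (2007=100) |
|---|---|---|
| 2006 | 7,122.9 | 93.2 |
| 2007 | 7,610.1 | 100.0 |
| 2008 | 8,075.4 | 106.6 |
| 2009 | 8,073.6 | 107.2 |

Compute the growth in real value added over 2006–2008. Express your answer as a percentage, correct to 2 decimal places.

Real value added 2006 = 7122.9/0.932 = 7642.60.
Real value added 2008 = 8075.4/1.066 = 7575.42.
Change = 7575.42/7642.60 − 1 = -0.0088.

-0.88%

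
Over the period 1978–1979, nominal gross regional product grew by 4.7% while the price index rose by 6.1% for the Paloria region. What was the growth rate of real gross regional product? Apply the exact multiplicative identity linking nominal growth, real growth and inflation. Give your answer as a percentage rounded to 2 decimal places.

-1.32%

(1 + g_nom) = (1 + g_real)(1 + π), so g_real = 1.0470 / 1.0610 − 1 = -0.01320.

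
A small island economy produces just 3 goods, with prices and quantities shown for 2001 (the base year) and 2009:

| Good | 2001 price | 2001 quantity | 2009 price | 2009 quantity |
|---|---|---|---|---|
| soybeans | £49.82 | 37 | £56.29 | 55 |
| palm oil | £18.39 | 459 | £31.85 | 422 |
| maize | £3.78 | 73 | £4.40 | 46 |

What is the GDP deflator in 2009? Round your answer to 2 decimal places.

Nominal GDP 2009 = 56.29·55 + 31.85·422 + 4.40·46 = 16739.05.
Real GDP 2009 (at 2001 prices) = 49.82·55 + 18.39·422 + 3.78·46 = 10674.56.
Deflator = Nominal/Real × 100 = 16739.05/10674.56 × 100 = 156.813.

156.81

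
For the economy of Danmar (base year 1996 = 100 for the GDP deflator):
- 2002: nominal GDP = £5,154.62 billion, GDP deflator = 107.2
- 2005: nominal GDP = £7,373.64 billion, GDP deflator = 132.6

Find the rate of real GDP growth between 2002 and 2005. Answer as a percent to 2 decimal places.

Real GDP 2002 = 5154.62 / 1.072 = 4808.41.
Real GDP 2005 = 7373.64 / 1.326 = 5560.81.
Real growth = 5560.81 / 4808.41 − 1 = 0.1565.

15.65%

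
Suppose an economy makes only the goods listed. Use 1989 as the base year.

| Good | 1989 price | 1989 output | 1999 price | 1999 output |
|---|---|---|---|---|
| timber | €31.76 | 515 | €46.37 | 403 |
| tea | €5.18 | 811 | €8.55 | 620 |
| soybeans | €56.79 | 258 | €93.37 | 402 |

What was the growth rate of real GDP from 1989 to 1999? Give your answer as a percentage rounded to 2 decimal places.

10.31%

Real GDP 1989 = Nominal GDP 1989 = 31.76·515 + 5.18·811 + 56.79·258 = 35209.20.
Real GDP 1999 (at 1989 prices) = 31.76·403 + 5.18·620 + 56.79·402 = 38840.46.
Real growth = 38840.46/35209.20 − 1 = 0.1031.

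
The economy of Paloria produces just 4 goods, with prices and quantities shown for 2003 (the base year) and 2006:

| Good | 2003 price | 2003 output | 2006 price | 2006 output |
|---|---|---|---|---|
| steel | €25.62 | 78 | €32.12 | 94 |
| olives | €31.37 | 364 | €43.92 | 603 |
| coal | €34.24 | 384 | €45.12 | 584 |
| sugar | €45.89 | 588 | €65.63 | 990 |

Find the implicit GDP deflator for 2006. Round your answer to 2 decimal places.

Nominal GDP 2006 = 32.12·94 + 43.92·603 + 45.12·584 + 65.63·990 = 120826.82.
Real GDP 2006 (at 2003 prices) = 25.62·94 + 31.37·603 + 34.24·584 + 45.89·990 = 86751.65.
Deflator = Nominal/Real × 100 = 120826.82/86751.65 × 100 = 139.279.

139.28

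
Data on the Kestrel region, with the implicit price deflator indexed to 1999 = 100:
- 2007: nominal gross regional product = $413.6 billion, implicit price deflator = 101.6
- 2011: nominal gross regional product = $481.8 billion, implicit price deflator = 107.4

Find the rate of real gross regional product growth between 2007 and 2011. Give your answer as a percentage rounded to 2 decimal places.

Real gross regional product 2007 = 413.6 / 1.016 = 407.09.
Real gross regional product 2011 = 481.8 / 1.074 = 448.60.
Real growth = 448.60 / 407.09 − 1 = 0.1020.

10.20%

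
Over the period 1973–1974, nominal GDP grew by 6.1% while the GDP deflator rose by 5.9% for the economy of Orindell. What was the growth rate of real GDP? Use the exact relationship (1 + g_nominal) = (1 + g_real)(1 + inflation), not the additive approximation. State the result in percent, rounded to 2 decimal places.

(1 + g_nom) = (1 + g_real)(1 + π), so g_real = 1.0610 / 1.0590 − 1 = 0.00189.

0.19%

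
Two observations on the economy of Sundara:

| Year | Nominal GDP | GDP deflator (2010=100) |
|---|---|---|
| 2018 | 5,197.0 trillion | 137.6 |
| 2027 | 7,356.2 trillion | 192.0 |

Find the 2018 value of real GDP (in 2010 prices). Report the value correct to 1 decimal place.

Real GDP = Nominal / (GDP deflator/100) = 5197.0 / 1.376 = 3776.89.

3,776.9 trillion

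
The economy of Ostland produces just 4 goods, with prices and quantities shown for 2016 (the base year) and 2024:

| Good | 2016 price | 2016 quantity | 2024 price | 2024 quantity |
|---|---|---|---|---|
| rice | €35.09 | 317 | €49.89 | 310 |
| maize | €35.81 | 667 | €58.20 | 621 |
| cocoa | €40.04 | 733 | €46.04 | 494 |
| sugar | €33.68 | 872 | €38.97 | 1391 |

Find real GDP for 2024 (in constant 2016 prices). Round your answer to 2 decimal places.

€99744.55

Real GDP 2024 = Σ (p_2016 × q_2024) = 35.09·310 + 35.81·621 + 40.04·494 + 33.68·1391 = 99744.55.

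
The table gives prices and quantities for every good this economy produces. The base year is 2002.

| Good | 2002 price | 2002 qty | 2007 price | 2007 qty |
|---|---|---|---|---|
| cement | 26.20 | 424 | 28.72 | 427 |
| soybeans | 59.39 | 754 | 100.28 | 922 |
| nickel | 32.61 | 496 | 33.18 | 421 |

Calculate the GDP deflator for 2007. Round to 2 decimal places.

148.97

Nominal GDP 2007 = 28.72·427 + 100.28·922 + 33.18·421 = 118690.38.
Real GDP 2007 (at 2002 prices) = 26.20·427 + 59.39·922 + 32.61·421 = 79673.79.
Deflator = Nominal/Real × 100 = 118690.38/79673.79 × 100 = 148.970.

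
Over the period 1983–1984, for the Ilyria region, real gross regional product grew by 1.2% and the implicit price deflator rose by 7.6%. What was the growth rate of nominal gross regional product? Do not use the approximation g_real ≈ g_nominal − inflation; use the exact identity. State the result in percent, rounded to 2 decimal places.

(1 + g_nom) = (1 + g_real)(1 + π) = 1.0120 × 1.0760 = 1.08891.

8.89%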